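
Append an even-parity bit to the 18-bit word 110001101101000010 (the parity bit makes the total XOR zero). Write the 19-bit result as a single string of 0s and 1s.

XOR of the 18 data bits: 1⊕1⊕0⊕0⊕0⊕1⊕1⊕0⊕1⊕1⊕0⊕1⊕0⊕0⊕0⊕0⊕1⊕0 = 0
Parity bit = 0 (so all 19 bits XOR to 0).

1100011011010000100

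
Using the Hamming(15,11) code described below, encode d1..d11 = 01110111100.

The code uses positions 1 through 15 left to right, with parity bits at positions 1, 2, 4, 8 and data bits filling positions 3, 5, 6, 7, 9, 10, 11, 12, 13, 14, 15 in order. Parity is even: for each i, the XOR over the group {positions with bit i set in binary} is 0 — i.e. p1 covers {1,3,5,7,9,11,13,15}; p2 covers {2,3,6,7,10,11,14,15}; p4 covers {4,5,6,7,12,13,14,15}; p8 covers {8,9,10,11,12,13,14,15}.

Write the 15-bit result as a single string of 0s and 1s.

Place data at non-parity positions: p1 p2 0 p4 1 1 1 p8 0 1 1 1 1 0 0
p1 (pos 1,3,5,7,9,11,13,15): XOR of data positions = 0⊕1⊕1⊕0⊕1⊕1⊕0 = 0
p2 (pos 2,3,6,7,10,11,14,15): XOR of data positions = 0⊕1⊕1⊕1⊕1⊕0⊕0 = 0
p4 (pos 4,5,6,7,12,13,14,15): XOR of data positions = 1⊕1⊕1⊕1⊕1⊕0⊕0 = 1
p8 (pos 8,9,10,11,12,13,14,15): XOR of data positions = 0⊕1⊕1⊕1⊕1⊕0⊕0 = 0
Codeword: 000111100111100

000111100111100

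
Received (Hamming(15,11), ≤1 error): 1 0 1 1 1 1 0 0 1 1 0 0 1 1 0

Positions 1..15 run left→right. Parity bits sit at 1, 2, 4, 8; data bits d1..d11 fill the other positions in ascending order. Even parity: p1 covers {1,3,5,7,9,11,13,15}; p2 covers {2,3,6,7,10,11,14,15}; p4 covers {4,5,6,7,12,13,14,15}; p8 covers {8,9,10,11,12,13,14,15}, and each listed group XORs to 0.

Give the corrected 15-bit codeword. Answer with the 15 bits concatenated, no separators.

s1 (pos 1,3,5,7,9,11,13,15): 1⊕1⊕1⊕0⊕1⊕0⊕1⊕0 = 1
s2 (pos 2,3,6,7,10,11,14,15): 0⊕1⊕1⊕0⊕1⊕0⊕1⊕0 = 0
s4 (pos 4,5,6,7,12,13,14,15): 1⊕1⊕1⊕0⊕0⊕1⊕1⊕0 = 1
s8 (pos 8,9,10,11,12,13,14,15): 0⊕1⊕1⊕0⊕0⊕1⊕1⊕0 = 0
Syndrome s8…s1 = 0101 → error at position 5.
Flip position 5: 101111001100110 → 101101001100110

101101001100110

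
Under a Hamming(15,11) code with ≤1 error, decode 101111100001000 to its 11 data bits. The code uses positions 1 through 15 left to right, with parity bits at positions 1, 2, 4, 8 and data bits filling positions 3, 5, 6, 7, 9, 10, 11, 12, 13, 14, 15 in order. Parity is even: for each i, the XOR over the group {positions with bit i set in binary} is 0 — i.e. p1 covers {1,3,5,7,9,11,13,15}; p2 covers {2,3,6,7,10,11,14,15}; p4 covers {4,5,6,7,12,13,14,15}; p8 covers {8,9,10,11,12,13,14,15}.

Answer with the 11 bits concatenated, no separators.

11110001010

s1 (pos 1,3,5,7,9,11,13,15): 1⊕1⊕1⊕1⊕0⊕0⊕0⊕0 = 0
s2 (pos 2,3,6,7,10,11,14,15): 0⊕1⊕1⊕1⊕0⊕0⊕0⊕0 = 1
s4 (pos 4,5,6,7,12,13,14,15): 1⊕1⊕1⊕1⊕1⊕0⊕0⊕0 = 1
s8 (pos 8,9,10,11,12,13,14,15): 0⊕0⊕0⊕0⊕1⊕0⊕0⊕0 = 1
Syndrome s8…s1 = 1110 → error at position 14.
Flip position 14: 101111100001000 → 101111100001010
Read data bits from positions 3,5,6,7,9,10,11,12,13,14,15: 11110001010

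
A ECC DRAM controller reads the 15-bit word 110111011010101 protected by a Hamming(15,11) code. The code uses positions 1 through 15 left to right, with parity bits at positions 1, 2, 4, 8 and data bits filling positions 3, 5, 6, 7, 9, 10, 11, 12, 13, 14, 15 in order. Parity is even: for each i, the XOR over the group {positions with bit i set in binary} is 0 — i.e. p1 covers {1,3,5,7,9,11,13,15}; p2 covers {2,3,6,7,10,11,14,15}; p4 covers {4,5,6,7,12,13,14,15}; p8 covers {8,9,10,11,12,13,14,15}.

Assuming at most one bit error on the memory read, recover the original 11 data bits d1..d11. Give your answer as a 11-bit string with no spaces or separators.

01101011101

s1 (pos 1,3,5,7,9,11,13,15): 1⊕0⊕1⊕0⊕1⊕1⊕1⊕1 = 0
s2 (pos 2,3,6,7,10,11,14,15): 1⊕0⊕1⊕0⊕0⊕1⊕0⊕1 = 0
s4 (pos 4,5,6,7,12,13,14,15): 1⊕1⊕1⊕0⊕0⊕1⊕0⊕1 = 1
s8 (pos 8,9,10,11,12,13,14,15): 1⊕1⊕0⊕1⊕0⊕1⊕0⊕1 = 1
Syndrome s8…s1 = 1100 → error at position 12.
Flip position 12: 110111011010101 → 110111011011101
Read data bits from positions 3,5,6,7,9,10,11,12,13,14,15: 01101011101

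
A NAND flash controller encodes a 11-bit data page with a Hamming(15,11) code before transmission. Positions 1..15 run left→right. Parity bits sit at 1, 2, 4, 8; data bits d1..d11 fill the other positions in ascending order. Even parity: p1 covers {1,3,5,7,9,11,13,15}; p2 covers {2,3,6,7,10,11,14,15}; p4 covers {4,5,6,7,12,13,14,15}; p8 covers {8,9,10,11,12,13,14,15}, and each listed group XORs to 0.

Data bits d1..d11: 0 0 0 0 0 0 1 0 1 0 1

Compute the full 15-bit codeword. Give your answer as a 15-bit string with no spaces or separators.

100000010010101

Place data at non-parity positions: p1 p2 0 p4 0 0 0 p8 0 0 1 0 1 0 1
p1 (pos 1,3,5,7,9,11,13,15): XOR of data positions = 0⊕0⊕0⊕0⊕1⊕1⊕1 = 1
p2 (pos 2,3,6,7,10,11,14,15): XOR of data positions = 0⊕0⊕0⊕0⊕1⊕0⊕1 = 0
p4 (pos 4,5,6,7,12,13,14,15): XOR of data positions = 0⊕0⊕0⊕0⊕1⊕0⊕1 = 0
p8 (pos 8,9,10,11,12,13,14,15): XOR of data positions = 0⊕0⊕1⊕0⊕1⊕0⊕1 = 1
Codeword: 100000010010101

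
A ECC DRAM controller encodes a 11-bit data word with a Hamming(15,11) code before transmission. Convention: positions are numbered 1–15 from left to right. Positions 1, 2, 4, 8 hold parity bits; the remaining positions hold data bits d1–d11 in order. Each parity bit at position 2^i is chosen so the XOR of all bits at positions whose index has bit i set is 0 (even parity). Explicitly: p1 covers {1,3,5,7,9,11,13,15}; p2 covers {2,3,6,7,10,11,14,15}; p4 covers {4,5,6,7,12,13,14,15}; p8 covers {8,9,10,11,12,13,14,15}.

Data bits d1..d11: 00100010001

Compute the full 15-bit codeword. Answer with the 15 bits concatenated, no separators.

Place data at non-parity positions: p1 p2 0 p4 0 1 0 p8 0 0 1 0 0 0 1
p1 (pos 1,3,5,7,9,11,13,15): XOR of data positions = 0⊕0⊕0⊕0⊕1⊕0⊕1 = 0
p2 (pos 2,3,6,7,10,11,14,15): XOR of data positions = 0⊕1⊕0⊕0⊕1⊕0⊕1 = 1
p4 (pos 4,5,6,7,12,13,14,15): XOR of data positions = 0⊕1⊕0⊕0⊕0⊕0⊕1 = 0
p8 (pos 8,9,10,11,12,13,14,15): XOR of data positions = 0⊕0⊕1⊕0⊕0⊕0⊕1 = 0
Codeword: 010001000010001

010001000010001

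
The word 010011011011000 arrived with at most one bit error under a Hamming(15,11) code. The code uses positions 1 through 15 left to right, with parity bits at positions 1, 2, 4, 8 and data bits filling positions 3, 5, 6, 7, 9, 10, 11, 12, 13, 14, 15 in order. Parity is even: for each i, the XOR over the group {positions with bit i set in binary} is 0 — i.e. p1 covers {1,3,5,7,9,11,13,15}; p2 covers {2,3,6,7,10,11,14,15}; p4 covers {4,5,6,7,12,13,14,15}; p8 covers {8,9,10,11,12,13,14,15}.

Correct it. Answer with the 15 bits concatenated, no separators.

s1 (pos 1,3,5,7,9,11,13,15): 0⊕0⊕1⊕0⊕1⊕1⊕0⊕0 = 1
s2 (pos 2,3,6,7,10,11,14,15): 1⊕0⊕1⊕0⊕0⊕1⊕0⊕0 = 1
s4 (pos 4,5,6,7,12,13,14,15): 0⊕1⊕1⊕0⊕1⊕0⊕0⊕0 = 1
s8 (pos 8,9,10,11,12,13,14,15): 1⊕1⊕0⊕1⊕1⊕0⊕0⊕0 = 0
Syndrome s8…s1 = 0111 → error at position 7.
Flip position 7: 010011011011000 → 010011111011000

010011111011000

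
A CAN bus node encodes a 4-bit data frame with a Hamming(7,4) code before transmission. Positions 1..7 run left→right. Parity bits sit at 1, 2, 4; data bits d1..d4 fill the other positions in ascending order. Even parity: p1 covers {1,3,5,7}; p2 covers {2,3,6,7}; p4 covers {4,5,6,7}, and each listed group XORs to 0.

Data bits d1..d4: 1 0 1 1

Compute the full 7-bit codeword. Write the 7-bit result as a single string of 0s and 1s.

Place data at non-parity positions: p1 p2 1 p4 0 1 1
p1 (pos 1,3,5,7): XOR of data positions = 1⊕0⊕1 = 0
p2 (pos 2,3,6,7): XOR of data positions = 1⊕1⊕1 = 1
p4 (pos 4,5,6,7): XOR of data positions = 0⊕1⊕1 = 0
Codeword: 0110011

0110011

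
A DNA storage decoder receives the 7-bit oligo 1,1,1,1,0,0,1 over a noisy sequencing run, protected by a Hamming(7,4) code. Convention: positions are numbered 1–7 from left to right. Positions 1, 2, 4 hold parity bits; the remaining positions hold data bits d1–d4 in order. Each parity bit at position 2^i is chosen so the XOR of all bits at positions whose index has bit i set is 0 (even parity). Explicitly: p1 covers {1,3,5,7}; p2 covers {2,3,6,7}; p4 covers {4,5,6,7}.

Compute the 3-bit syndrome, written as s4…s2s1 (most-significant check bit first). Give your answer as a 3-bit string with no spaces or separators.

011

s1 (pos 1,3,5,7): 1⊕1⊕0⊕1 = 1
s2 (pos 2,3,6,7): 1⊕1⊕0⊕1 = 1
s4 (pos 4,5,6,7): 1⊕0⊕0⊕1 = 0
Syndrome s4…s1 = 011 → error at position 3.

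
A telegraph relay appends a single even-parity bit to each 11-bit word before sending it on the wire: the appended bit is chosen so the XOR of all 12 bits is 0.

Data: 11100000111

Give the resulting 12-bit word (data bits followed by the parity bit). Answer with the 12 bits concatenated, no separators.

111000001110

XOR of the 11 data bits: 1⊕1⊕1⊕0⊕0⊕0⊕0⊕0⊕1⊕1⊕1 = 0
Parity bit = 0 (so all 12 bits XOR to 0).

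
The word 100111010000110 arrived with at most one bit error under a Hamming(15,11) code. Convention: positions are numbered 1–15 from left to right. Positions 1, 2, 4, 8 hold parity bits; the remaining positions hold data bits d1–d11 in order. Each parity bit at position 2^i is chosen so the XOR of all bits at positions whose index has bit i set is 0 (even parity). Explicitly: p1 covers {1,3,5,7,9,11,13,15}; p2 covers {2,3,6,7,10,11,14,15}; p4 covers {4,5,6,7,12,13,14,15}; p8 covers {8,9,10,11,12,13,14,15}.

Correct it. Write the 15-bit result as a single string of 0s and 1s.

s1 (pos 1,3,5,7,9,11,13,15): 1⊕0⊕1⊕0⊕0⊕0⊕1⊕0 = 1
s2 (pos 2,3,6,7,10,11,14,15): 0⊕0⊕1⊕0⊕0⊕0⊕1⊕0 = 0
s4 (pos 4,5,6,7,12,13,14,15): 1⊕1⊕1⊕0⊕0⊕1⊕1⊕0 = 1
s8 (pos 8,9,10,11,12,13,14,15): 1⊕0⊕0⊕0⊕0⊕1⊕1⊕0 = 1
Syndrome s8…s1 = 1101 → error at position 13.
Flip position 13: 100111010000110 → 100111010000010

100111010000010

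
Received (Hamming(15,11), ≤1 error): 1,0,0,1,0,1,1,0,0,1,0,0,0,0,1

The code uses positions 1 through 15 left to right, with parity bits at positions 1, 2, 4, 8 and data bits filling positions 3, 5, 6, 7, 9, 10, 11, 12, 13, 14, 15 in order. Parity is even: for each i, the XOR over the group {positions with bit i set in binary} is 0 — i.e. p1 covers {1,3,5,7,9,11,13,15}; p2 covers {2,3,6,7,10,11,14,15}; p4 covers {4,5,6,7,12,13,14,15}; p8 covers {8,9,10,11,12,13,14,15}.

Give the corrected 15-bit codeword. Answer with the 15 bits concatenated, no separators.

000101100100001

s1 (pos 1,3,5,7,9,11,13,15): 1⊕0⊕0⊕1⊕0⊕0⊕0⊕1 = 1
s2 (pos 2,3,6,7,10,11,14,15): 0⊕0⊕1⊕1⊕1⊕0⊕0⊕1 = 0
s4 (pos 4,5,6,7,12,13,14,15): 1⊕0⊕1⊕1⊕0⊕0⊕0⊕1 = 0
s8 (pos 8,9,10,11,12,13,14,15): 0⊕0⊕1⊕0⊕0⊕0⊕0⊕1 = 0
Syndrome s8…s1 = 0001 → error at position 1.
Flip position 1: 100101100100001 → 000101100100001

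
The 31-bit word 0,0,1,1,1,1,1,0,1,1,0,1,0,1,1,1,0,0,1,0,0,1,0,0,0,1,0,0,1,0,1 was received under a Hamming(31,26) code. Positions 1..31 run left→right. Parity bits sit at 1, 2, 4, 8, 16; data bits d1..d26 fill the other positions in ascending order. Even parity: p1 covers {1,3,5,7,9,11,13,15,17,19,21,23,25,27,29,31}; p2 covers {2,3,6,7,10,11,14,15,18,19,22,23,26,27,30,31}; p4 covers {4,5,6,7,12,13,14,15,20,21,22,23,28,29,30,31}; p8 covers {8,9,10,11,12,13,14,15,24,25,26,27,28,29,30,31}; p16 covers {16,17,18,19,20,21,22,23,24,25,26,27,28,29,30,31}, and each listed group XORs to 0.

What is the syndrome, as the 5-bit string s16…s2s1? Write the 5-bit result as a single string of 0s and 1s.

00000

s1 (pos 1,3,5,7,9,11,13,15,17,19,21,23,25,27,29,31): 0⊕1⊕1⊕1⊕1⊕0⊕0⊕1⊕0⊕1⊕0⊕0⊕0⊕0⊕1⊕1 = 0
s2 (pos 2,3,6,7,10,11,14,15,18,19,22,23,26,27,30,31): 0⊕1⊕1⊕1⊕1⊕0⊕1⊕1⊕0⊕1⊕1⊕0⊕1⊕0⊕0⊕1 = 0
s4 (pos 4,5,6,7,12,13,14,15,20,21,22,23,28,29,30,31): 1⊕1⊕1⊕1⊕1⊕0⊕1⊕1⊕0⊕0⊕1⊕0⊕0⊕1⊕0⊕1 = 0
s8 (pos 8,9,10,11,12,13,14,15,24,25,26,27,28,29,30,31): 0⊕1⊕1⊕0⊕1⊕0⊕1⊕1⊕0⊕0⊕1⊕0⊕0⊕1⊕0⊕1 = 0
s16 (pos 16,17,18,19,20,21,22,23,24,25,26,27,28,29,30,31): 1⊕0⊕0⊕1⊕0⊕0⊕1⊕0⊕0⊕0⊕1⊕0⊕0⊕1⊕0⊕1 = 0
Syndrome s16…s1 = 00000 → no error.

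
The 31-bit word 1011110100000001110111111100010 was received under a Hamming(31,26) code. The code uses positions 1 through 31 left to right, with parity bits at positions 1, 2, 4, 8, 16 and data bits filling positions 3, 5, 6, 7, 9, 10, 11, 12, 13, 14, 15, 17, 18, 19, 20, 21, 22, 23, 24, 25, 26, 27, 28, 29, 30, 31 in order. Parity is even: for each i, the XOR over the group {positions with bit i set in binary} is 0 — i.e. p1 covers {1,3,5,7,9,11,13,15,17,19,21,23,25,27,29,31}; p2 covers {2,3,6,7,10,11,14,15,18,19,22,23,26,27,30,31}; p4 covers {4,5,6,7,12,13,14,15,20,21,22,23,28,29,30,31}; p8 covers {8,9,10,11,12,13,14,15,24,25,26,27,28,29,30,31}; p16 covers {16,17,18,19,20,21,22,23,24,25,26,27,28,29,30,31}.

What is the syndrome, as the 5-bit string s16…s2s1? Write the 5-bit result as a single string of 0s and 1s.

11011

s1 (pos 1,3,5,7,9,11,13,15,17,19,21,23,25,27,29,31): 1⊕1⊕1⊕0⊕0⊕0⊕0⊕0⊕1⊕0⊕1⊕1⊕1⊕0⊕0⊕0 = 1
s2 (pos 2,3,6,7,10,11,14,15,18,19,22,23,26,27,30,31): 0⊕1⊕1⊕0⊕0⊕0⊕0⊕0⊕1⊕0⊕1⊕1⊕1⊕0⊕1⊕0 = 1
s4 (pos 4,5,6,7,12,13,14,15,20,21,22,23,28,29,30,31): 1⊕1⊕1⊕0⊕0⊕0⊕0⊕0⊕1⊕1⊕1⊕1⊕0⊕0⊕1⊕0 = 0
s8 (pos 8,9,10,11,12,13,14,15,24,25,26,27,28,29,30,31): 1⊕0⊕0⊕0⊕0⊕0⊕0⊕0⊕1⊕1⊕1⊕0⊕0⊕0⊕1⊕0 = 1
s16 (pos 16,17,18,19,20,21,22,23,24,25,26,27,28,29,30,31): 1⊕1⊕1⊕0⊕1⊕1⊕1⊕1⊕1⊕1⊕1⊕0⊕0⊕0⊕1⊕0 = 1
Syndrome s16…s1 = 11011 → error at position 27.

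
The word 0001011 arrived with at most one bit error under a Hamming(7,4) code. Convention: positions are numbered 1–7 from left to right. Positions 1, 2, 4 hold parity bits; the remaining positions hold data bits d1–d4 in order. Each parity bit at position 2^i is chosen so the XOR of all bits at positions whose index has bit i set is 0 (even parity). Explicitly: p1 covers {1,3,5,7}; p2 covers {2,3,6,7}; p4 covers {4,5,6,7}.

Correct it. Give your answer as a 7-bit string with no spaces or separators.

0001111

s1 (pos 1,3,5,7): 0⊕0⊕0⊕1 = 1
s2 (pos 2,3,6,7): 0⊕0⊕1⊕1 = 0
s4 (pos 4,5,6,7): 1⊕0⊕1⊕1 = 1
Syndrome s4…s1 = 101 → error at position 5.
Flip position 5: 0001011 → 0001111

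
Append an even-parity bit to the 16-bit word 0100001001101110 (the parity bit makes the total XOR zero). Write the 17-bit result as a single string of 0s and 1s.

XOR of the 16 data bits: 0⊕1⊕0⊕0⊕0⊕0⊕1⊕0⊕0⊕1⊕1⊕0⊕1⊕1⊕1⊕0 = 1
Parity bit = 1 (so all 17 bits XOR to 0).

01000010011011101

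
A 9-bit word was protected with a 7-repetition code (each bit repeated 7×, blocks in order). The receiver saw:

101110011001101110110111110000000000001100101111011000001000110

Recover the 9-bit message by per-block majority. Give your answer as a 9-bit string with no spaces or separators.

111100100

Block 1 (1011100): 4 ones → 1
Block 2 (1100110): 4 ones → 1
Block 3 (1110110): 5 ones → 1
Block 4 (1111100): 5 ones → 1
Block 5 (0000000): 0 ones → 0
Block 6 (0001100): 2 ones → 0
Block 7 (1011110): 5 ones → 1
Block 8 (1100000): 2 ones → 0
Block 9 (1000110): 3 ones → 0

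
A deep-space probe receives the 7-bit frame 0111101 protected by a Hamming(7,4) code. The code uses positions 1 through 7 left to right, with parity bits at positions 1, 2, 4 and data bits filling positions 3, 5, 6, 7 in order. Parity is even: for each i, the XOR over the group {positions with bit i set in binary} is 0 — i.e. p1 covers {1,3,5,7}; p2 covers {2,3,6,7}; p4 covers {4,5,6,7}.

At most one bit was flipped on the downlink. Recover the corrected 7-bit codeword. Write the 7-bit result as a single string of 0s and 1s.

0111100

s1 (pos 1,3,5,7): 0⊕1⊕1⊕1 = 1
s2 (pos 2,3,6,7): 1⊕1⊕0⊕1 = 1
s4 (pos 4,5,6,7): 1⊕1⊕0⊕1 = 1
Syndrome s4…s1 = 111 → error at position 7.
Flip position 7: 0111101 → 0111100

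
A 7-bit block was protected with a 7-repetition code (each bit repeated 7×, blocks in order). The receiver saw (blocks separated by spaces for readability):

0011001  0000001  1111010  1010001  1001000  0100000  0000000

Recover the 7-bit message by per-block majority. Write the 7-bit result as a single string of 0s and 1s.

0010000

Block 1 (0011001): 3 ones → 0
Block 2 (0000001): 1 one → 0
Block 3 (1111010): 5 ones → 1
Block 4 (1010001): 3 ones → 0
Block 5 (1001000): 2 ones → 0
Block 6 (0100000): 1 one → 0
Block 7 (0000000): 0 ones → 0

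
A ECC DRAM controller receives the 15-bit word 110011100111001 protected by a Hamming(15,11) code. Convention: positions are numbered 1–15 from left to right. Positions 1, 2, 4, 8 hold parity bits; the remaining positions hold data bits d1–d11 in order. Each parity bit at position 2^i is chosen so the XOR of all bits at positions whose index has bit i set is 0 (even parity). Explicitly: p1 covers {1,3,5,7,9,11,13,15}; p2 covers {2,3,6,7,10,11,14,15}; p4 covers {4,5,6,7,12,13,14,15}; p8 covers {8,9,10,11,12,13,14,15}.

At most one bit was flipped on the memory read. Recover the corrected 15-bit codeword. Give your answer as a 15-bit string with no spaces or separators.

s1 (pos 1,3,5,7,9,11,13,15): 1⊕0⊕1⊕1⊕0⊕1⊕0⊕1 = 1
s2 (pos 2,3,6,7,10,11,14,15): 1⊕0⊕1⊕1⊕1⊕1⊕0⊕1 = 0
s4 (pos 4,5,6,7,12,13,14,15): 0⊕1⊕1⊕1⊕1⊕0⊕0⊕1 = 1
s8 (pos 8,9,10,11,12,13,14,15): 0⊕0⊕1⊕1⊕1⊕0⊕0⊕1 = 0
Syndrome s8…s1 = 0101 → error at position 5.
Flip position 5: 110011100111001 → 110001100111001

110001100111001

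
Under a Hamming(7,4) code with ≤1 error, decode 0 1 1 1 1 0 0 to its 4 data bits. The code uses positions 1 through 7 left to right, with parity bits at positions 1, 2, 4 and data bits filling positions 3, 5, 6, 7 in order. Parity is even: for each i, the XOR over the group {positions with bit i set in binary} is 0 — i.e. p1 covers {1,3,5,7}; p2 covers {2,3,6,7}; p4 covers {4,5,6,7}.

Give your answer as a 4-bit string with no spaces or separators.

1100

s1 (pos 1,3,5,7): 0⊕1⊕1⊕0 = 0
s2 (pos 2,3,6,7): 1⊕1⊕0⊕0 = 0
s4 (pos 4,5,6,7): 1⊕1⊕0⊕0 = 0
Syndrome s4…s1 = 000 → no error.
Read data bits from positions 3,5,6,7: 1100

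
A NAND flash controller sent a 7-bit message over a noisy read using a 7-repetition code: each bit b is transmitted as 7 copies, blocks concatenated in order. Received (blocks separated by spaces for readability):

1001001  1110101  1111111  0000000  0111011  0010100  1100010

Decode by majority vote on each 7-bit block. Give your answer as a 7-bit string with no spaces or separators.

Block 1 (1001001): 3 ones → 0
Block 2 (1110101): 5 ones → 1
Block 3 (1111111): 7 ones → 1
Block 4 (0000000): 0 ones → 0
Block 5 (0111011): 5 ones → 1
Block 6 (0010100): 2 ones → 0
Block 7 (1100010): 3 ones → 0

0110100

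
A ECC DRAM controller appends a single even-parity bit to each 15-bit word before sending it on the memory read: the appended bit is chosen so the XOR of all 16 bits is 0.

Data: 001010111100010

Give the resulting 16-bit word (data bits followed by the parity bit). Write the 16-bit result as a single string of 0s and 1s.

XOR of the 15 data bits: 0⊕0⊕1⊕0⊕1⊕0⊕1⊕1⊕1⊕1⊕0⊕0⊕0⊕1⊕0 = 1
Parity bit = 1 (so all 16 bits XOR to 0).

0010101111000101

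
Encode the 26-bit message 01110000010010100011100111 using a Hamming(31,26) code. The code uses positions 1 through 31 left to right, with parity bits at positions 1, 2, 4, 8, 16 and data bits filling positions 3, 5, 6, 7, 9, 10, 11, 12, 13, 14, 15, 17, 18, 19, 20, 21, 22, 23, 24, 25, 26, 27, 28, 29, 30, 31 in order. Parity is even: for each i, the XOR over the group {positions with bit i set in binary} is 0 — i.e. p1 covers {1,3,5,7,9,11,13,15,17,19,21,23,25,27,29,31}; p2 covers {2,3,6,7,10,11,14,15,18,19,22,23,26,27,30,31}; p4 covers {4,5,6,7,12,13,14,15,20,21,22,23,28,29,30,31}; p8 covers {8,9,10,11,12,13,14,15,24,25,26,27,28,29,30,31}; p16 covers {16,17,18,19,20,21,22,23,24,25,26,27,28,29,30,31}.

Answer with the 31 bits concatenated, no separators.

Place data at non-parity positions: p1 p2 0 p4 1 1 1 p8 0 0 0 0 0 1 0 p16 0 1 0 1 0 0 0 1 1 1 0 0 1 1 1
p1 (pos 1,3,5,7,9,11,13,15,17,19,21,23,25,27,29,31): XOR of data positions = 0⊕1⊕1⊕0⊕0⊕0⊕0⊕0⊕0⊕0⊕0⊕1⊕0⊕1⊕1 = 1
p2 (pos 2,3,6,7,10,11,14,15,18,19,22,23,26,27,30,31): XOR of data positions = 0⊕1⊕1⊕0⊕0⊕1⊕0⊕1⊕0⊕0⊕0⊕1⊕0⊕1⊕1 = 1
p4 (pos 4,5,6,7,12,13,14,15,20,21,22,23,28,29,30,31): XOR of data positions = 1⊕1⊕1⊕0⊕0⊕1⊕0⊕1⊕0⊕0⊕0⊕0⊕1⊕1⊕1 = 0
p8 (pos 8,9,10,11,12,13,14,15,24,25,26,27,28,29,30,31): XOR of data positions = 0⊕0⊕0⊕0⊕0⊕1⊕0⊕1⊕1⊕1⊕0⊕0⊕1⊕1⊕1 = 1
p16 (pos 16,17,18,19,20,21,22,23,24,25,26,27,28,29,30,31): XOR of data positions = 0⊕1⊕0⊕1⊕0⊕0⊕0⊕1⊕1⊕1⊕0⊕0⊕1⊕1⊕1 = 0
Codeword: 1100111100000100010100011100111

1100111100000100010100011100111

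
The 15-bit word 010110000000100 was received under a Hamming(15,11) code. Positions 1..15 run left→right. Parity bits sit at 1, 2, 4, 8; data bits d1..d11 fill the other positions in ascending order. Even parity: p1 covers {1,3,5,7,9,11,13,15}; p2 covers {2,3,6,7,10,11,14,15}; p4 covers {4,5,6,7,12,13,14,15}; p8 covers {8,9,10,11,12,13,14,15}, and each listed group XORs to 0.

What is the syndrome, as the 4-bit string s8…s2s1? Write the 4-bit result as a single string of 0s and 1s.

s1 (pos 1,3,5,7,9,11,13,15): 0⊕0⊕1⊕0⊕0⊕0⊕1⊕0 = 0
s2 (pos 2,3,6,7,10,11,14,15): 1⊕0⊕0⊕0⊕0⊕0⊕0⊕0 = 1
s4 (pos 4,5,6,7,12,13,14,15): 1⊕1⊕0⊕0⊕0⊕1⊕0⊕0 = 1
s8 (pos 8,9,10,11,12,13,14,15): 0⊕0⊕0⊕0⊕0⊕1⊕0⊕0 = 1
Syndrome s8…s1 = 1110 → error at position 14.

1110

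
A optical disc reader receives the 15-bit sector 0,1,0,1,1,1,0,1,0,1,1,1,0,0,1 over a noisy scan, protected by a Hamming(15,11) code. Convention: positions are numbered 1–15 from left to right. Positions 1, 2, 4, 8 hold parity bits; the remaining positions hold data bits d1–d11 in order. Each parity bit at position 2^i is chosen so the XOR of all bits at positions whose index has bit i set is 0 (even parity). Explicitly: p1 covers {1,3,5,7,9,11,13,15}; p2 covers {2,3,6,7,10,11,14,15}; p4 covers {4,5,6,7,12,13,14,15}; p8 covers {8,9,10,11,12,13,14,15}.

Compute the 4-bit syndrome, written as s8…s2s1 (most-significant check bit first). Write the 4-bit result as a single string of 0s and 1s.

s1 (pos 1,3,5,7,9,11,13,15): 0⊕0⊕1⊕0⊕0⊕1⊕0⊕1 = 1
s2 (pos 2,3,6,7,10,11,14,15): 1⊕0⊕1⊕0⊕1⊕1⊕0⊕1 = 1
s4 (pos 4,5,6,7,12,13,14,15): 1⊕1⊕1⊕0⊕1⊕0⊕0⊕1 = 1
s8 (pos 8,9,10,11,12,13,14,15): 1⊕0⊕1⊕1⊕1⊕0⊕0⊕1 = 1
Syndrome s8…s1 = 1111 → error at position 15.

1111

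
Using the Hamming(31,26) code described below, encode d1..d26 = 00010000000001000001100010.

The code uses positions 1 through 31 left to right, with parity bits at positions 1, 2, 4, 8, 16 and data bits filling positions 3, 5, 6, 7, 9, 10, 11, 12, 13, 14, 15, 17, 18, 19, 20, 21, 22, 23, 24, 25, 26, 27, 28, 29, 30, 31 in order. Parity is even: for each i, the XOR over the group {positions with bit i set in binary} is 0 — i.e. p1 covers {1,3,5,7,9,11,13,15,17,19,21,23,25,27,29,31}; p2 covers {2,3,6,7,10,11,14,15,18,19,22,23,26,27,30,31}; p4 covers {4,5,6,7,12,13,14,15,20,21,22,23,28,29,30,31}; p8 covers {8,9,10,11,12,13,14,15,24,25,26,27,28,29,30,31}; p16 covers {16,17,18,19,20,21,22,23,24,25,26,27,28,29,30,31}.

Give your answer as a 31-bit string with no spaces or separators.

1000001100000000001000001100010

Place data at non-parity positions: p1 p2 0 p4 0 0 1 p8 0 0 0 0 0 0 0 p16 0 0 1 0 0 0 0 0 1 1 0 0 0 1 0
p1 (pos 1,3,5,7,9,11,13,15,17,19,21,23,25,27,29,31): XOR of data positions = 0⊕0⊕1⊕0⊕0⊕0⊕0⊕0⊕1⊕0⊕0⊕1⊕0⊕0⊕0 = 1
p2 (pos 2,3,6,7,10,11,14,15,18,19,22,23,26,27,30,31): XOR of data positions = 0⊕0⊕1⊕0⊕0⊕0⊕0⊕0⊕1⊕0⊕0⊕1⊕0⊕1⊕0 = 0
p4 (pos 4,5,6,7,12,13,14,15,20,21,22,23,28,29,30,31): XOR of data positions = 0⊕0⊕1⊕0⊕0⊕0⊕0⊕0⊕0⊕0⊕0⊕0⊕0⊕1⊕0 = 0
p8 (pos 8,9,10,11,12,13,14,15,24,25,26,27,28,29,30,31): XOR of data positions = 0⊕0⊕0⊕0⊕0⊕0⊕0⊕0⊕1⊕1⊕0⊕0⊕0⊕1⊕0 = 1
p16 (pos 16,17,18,19,20,21,22,23,24,25,26,27,28,29,30,31): XOR of data positions = 0⊕0⊕1⊕0⊕0⊕0⊕0⊕0⊕1⊕1⊕0⊕0⊕0⊕1⊕0 = 0
Codeword: 1000001100000000001000001100010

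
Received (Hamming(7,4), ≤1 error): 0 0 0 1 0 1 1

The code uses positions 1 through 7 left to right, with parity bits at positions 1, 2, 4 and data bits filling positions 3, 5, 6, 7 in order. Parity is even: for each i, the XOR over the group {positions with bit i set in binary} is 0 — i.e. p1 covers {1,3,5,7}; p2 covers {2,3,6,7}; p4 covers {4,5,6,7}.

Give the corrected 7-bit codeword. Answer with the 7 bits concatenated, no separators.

s1 (pos 1,3,5,7): 0⊕0⊕0⊕1 = 1
s2 (pos 2,3,6,7): 0⊕0⊕1⊕1 = 0
s4 (pos 4,5,6,7): 1⊕0⊕1⊕1 = 1
Syndrome s4…s1 = 101 → error at position 5.
Flip position 5: 0001011 → 0001111

0001111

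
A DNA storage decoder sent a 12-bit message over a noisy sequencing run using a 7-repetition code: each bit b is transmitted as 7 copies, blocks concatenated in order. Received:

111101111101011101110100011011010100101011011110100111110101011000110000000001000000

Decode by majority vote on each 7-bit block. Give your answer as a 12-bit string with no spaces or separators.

111011111000

Block 1 (1111011): 6 ones → 1
Block 2 (1110101): 5 ones → 1
Block 3 (1101110): 5 ones → 1
Block 4 (1000110): 3 ones → 0
Block 5 (1101010): 4 ones → 1
Block 6 (0101011): 4 ones → 1
Block 7 (0111101): 5 ones → 1
Block 8 (0011111): 5 ones → 1
Block 9 (0101011): 4 ones → 1
Block 10 (0001100): 2 ones → 0
Block 11 (0000000): 0 ones → 0
Block 12 (1000000): 1 one → 0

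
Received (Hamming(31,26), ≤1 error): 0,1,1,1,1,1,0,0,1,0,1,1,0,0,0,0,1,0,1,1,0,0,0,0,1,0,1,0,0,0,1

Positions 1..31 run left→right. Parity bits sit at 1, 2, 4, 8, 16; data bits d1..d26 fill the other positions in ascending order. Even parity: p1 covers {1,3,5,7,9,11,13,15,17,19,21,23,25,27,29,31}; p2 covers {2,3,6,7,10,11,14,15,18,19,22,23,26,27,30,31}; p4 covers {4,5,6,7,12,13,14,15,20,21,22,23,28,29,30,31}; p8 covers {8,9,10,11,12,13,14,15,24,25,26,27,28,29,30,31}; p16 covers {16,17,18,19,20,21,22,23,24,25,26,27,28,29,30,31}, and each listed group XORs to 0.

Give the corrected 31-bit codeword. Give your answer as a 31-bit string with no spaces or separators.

s1 (pos 1,3,5,7,9,11,13,15,17,19,21,23,25,27,29,31): 0⊕1⊕1⊕0⊕1⊕1⊕0⊕0⊕1⊕1⊕0⊕0⊕1⊕1⊕0⊕1 = 1
s2 (pos 2,3,6,7,10,11,14,15,18,19,22,23,26,27,30,31): 1⊕1⊕1⊕0⊕0⊕1⊕0⊕0⊕0⊕1⊕0⊕0⊕0⊕1⊕0⊕1 = 1
s4 (pos 4,5,6,7,12,13,14,15,20,21,22,23,28,29,30,31): 1⊕1⊕1⊕0⊕1⊕0⊕0⊕0⊕1⊕0⊕0⊕0⊕0⊕0⊕0⊕1 = 0
s8 (pos 8,9,10,11,12,13,14,15,24,25,26,27,28,29,30,31): 0⊕1⊕0⊕1⊕1⊕0⊕0⊕0⊕0⊕1⊕0⊕1⊕0⊕0⊕0⊕1 = 0
s16 (pos 16,17,18,19,20,21,22,23,24,25,26,27,28,29,30,31): 0⊕1⊕0⊕1⊕1⊕0⊕0⊕0⊕0⊕1⊕0⊕1⊕0⊕0⊕0⊕1 = 0
Syndrome s16…s1 = 00011 → error at position 3.
Flip position 3: 0111110010110000101100001010001 → 0101110010110000101100001010001

0101110010110000101100001010001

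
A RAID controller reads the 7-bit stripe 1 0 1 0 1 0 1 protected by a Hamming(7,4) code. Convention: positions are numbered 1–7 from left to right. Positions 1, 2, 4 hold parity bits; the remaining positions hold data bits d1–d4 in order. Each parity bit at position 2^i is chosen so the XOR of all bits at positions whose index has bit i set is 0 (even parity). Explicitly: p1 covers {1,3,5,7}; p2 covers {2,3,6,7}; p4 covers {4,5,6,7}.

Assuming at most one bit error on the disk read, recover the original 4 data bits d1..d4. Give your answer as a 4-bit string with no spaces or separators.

s1 (pos 1,3,5,7): 1⊕1⊕1⊕1 = 0
s2 (pos 2,3,6,7): 0⊕1⊕0⊕1 = 0
s4 (pos 4,5,6,7): 0⊕1⊕0⊕1 = 0
Syndrome s4…s1 = 000 → no error.
Read data bits from positions 3,5,6,7: 1101

1101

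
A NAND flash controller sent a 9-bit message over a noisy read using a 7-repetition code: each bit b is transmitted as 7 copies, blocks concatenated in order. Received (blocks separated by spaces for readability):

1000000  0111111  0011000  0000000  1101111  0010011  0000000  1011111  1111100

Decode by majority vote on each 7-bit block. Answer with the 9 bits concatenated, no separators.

010010011

Block 1 (1000000): 1 one → 0
Block 2 (0111111): 6 ones → 1
Block 3 (0011000): 2 ones → 0
Block 4 (0000000): 0 ones → 0
Block 5 (1101111): 6 ones → 1
Block 6 (0010011): 3 ones → 0
Block 7 (0000000): 0 ones → 0
Block 8 (1011111): 6 ones → 1
Block 9 (1111100): 5 ones → 1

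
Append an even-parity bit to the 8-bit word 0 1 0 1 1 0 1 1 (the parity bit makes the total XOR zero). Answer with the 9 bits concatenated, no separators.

XOR of the 8 data bits: 0⊕1⊕0⊕1⊕1⊕0⊕1⊕1 = 1
Parity bit = 1 (so all 9 bits XOR to 0).

010110111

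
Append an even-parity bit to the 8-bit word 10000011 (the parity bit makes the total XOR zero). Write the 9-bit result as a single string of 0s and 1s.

100000111

XOR of the 8 data bits: 1⊕0⊕0⊕0⊕0⊕0⊕1⊕1 = 1
Parity bit = 1 (so all 9 bits XOR to 0).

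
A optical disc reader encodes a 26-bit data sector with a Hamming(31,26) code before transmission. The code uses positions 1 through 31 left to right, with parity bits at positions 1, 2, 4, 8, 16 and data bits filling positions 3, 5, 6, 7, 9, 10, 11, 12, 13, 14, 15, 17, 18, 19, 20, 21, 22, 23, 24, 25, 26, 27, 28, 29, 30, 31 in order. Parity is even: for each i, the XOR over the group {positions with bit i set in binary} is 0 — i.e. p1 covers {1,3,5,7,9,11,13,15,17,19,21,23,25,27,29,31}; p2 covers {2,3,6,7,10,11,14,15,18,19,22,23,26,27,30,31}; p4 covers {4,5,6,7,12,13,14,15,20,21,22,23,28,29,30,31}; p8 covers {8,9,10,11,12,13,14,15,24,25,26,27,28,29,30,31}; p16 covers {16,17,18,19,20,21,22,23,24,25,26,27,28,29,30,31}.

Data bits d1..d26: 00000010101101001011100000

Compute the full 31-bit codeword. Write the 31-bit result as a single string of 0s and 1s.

Place data at non-parity positions: p1 p2 0 p4 0 0 0 p8 0 0 1 0 1 0 1 p16 1 0 1 0 0 1 0 1 1 1 0 0 0 0 0
p1 (pos 1,3,5,7,9,11,13,15,17,19,21,23,25,27,29,31): XOR of data positions = 0⊕0⊕0⊕0⊕1⊕1⊕1⊕1⊕1⊕0⊕0⊕1⊕0⊕0⊕0 = 0
p2 (pos 2,3,6,7,10,11,14,15,18,19,22,23,26,27,30,31): XOR of data positions = 0⊕0⊕0⊕0⊕1⊕0⊕1⊕0⊕1⊕1⊕0⊕1⊕0⊕0⊕0 = 1
p4 (pos 4,5,6,7,12,13,14,15,20,21,22,23,28,29,30,31): XOR of data positions = 0⊕0⊕0⊕0⊕1⊕0⊕1⊕0⊕0⊕1⊕0⊕0⊕0⊕0⊕0 = 1
p8 (pos 8,9,10,11,12,13,14,15,24,25,26,27,28,29,30,31): XOR of data positions = 0⊕0⊕1⊕0⊕1⊕0⊕1⊕1⊕1⊕1⊕0⊕0⊕0⊕0⊕0 = 0
p16 (pos 16,17,18,19,20,21,22,23,24,25,26,27,28,29,30,31): XOR of data positions = 1⊕0⊕1⊕0⊕0⊕1⊕0⊕1⊕1⊕1⊕0⊕0⊕0⊕0⊕0 = 0
Codeword: 0101000000101010101001011100000

0101000000101010101001011100000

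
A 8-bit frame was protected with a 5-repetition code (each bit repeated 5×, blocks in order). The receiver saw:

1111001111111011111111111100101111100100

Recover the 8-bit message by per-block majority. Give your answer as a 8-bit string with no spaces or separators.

11111010

Block 1 (11110): 4 ones → 1
Block 2 (01111): 4 ones → 1
Block 3 (11101): 4 ones → 1
Block 4 (11111): 5 ones → 1
Block 5 (11111): 5 ones → 1
Block 6 (10010): 2 ones → 0
Block 7 (11111): 5 ones → 1
Block 8 (00100): 1 one → 0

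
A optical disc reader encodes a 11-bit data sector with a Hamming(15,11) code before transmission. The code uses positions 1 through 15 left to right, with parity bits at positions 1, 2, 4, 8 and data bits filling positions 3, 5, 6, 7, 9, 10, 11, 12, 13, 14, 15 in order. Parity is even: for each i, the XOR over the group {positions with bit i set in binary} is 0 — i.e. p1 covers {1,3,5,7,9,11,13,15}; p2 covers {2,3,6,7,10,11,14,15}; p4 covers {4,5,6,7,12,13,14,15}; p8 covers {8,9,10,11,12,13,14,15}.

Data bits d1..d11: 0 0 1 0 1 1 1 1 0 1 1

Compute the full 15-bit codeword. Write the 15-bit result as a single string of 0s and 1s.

Place data at non-parity positions: p1 p2 0 p4 0 1 0 p8 1 1 1 1 0 1 1
p1 (pos 1,3,5,7,9,11,13,15): XOR of data positions = 0⊕0⊕0⊕1⊕1⊕0⊕1 = 1
p2 (pos 2,3,6,7,10,11,14,15): XOR of data positions = 0⊕1⊕0⊕1⊕1⊕1⊕1 = 1
p4 (pos 4,5,6,7,12,13,14,15): XOR of data positions = 0⊕1⊕0⊕1⊕0⊕1⊕1 = 0
p8 (pos 8,9,10,11,12,13,14,15): XOR of data positions = 1⊕1⊕1⊕1⊕0⊕1⊕1 = 0
Codeword: 110001001111011

110001001111011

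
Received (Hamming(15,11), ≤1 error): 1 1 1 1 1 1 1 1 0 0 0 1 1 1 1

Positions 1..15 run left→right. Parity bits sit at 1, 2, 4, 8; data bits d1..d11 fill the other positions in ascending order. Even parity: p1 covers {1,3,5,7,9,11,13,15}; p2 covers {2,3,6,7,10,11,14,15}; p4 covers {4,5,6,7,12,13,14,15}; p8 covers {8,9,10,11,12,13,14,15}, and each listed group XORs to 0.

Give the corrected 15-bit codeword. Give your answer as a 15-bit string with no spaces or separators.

111111100001111

s1 (pos 1,3,5,7,9,11,13,15): 1⊕1⊕1⊕1⊕0⊕0⊕1⊕1 = 0
s2 (pos 2,3,6,7,10,11,14,15): 1⊕1⊕1⊕1⊕0⊕0⊕1⊕1 = 0
s4 (pos 4,5,6,7,12,13,14,15): 1⊕1⊕1⊕1⊕1⊕1⊕1⊕1 = 0
s8 (pos 8,9,10,11,12,13,14,15): 1⊕0⊕0⊕0⊕1⊕1⊕1⊕1 = 1
Syndrome s8…s1 = 1000 → error at position 8.
Flip position 8: 111111110001111 → 111111100001111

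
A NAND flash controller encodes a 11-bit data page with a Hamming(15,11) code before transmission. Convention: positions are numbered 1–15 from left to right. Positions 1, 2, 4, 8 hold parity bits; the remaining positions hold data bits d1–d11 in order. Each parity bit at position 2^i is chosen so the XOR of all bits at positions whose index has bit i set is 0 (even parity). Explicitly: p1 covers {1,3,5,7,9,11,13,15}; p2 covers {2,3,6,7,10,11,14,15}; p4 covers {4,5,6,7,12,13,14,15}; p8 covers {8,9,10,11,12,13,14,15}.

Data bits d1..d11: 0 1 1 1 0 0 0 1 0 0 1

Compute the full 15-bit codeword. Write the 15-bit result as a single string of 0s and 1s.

110111100001001

Place data at non-parity positions: p1 p2 0 p4 1 1 1 p8 0 0 0 1 0 0 1
p1 (pos 1,3,5,7,9,11,13,15): XOR of data positions = 0⊕1⊕1⊕0⊕0⊕0⊕1 = 1
p2 (pos 2,3,6,7,10,11,14,15): XOR of data positions = 0⊕1⊕1⊕0⊕0⊕0⊕1 = 1
p4 (pos 4,5,6,7,12,13,14,15): XOR of data positions = 1⊕1⊕1⊕1⊕0⊕0⊕1 = 1
p8 (pos 8,9,10,11,12,13,14,15): XOR of data positions = 0⊕0⊕0⊕1⊕0⊕0⊕1 = 0
Codeword: 110111100001001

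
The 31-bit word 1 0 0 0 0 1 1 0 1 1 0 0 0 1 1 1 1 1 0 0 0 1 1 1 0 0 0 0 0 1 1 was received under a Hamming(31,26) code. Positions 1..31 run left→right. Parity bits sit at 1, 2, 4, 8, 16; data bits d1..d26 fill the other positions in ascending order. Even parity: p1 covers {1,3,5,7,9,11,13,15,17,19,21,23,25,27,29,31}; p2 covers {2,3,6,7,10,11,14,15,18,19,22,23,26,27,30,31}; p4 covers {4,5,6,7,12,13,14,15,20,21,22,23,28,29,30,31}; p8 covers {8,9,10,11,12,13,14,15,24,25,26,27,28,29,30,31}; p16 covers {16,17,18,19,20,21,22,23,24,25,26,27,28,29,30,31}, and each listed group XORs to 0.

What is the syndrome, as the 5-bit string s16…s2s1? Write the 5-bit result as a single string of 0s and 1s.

01001

s1 (pos 1,3,5,7,9,11,13,15,17,19,21,23,25,27,29,31): 1⊕0⊕0⊕1⊕1⊕0⊕0⊕1⊕1⊕0⊕0⊕1⊕0⊕0⊕0⊕1 = 1
s2 (pos 2,3,6,7,10,11,14,15,18,19,22,23,26,27,30,31): 0⊕0⊕1⊕1⊕1⊕0⊕1⊕1⊕1⊕0⊕1⊕1⊕0⊕0⊕1⊕1 = 0
s4 (pos 4,5,6,7,12,13,14,15,20,21,22,23,28,29,30,31): 0⊕0⊕1⊕1⊕0⊕0⊕1⊕1⊕0⊕0⊕1⊕1⊕0⊕0⊕1⊕1 = 0
s8 (pos 8,9,10,11,12,13,14,15,24,25,26,27,28,29,30,31): 0⊕1⊕1⊕0⊕0⊕0⊕1⊕1⊕1⊕0⊕0⊕0⊕0⊕0⊕1⊕1 = 1
s16 (pos 16,17,18,19,20,21,22,23,24,25,26,27,28,29,30,31): 1⊕1⊕1⊕0⊕0⊕0⊕1⊕1⊕1⊕0⊕0⊕0⊕0⊕0⊕1⊕1 = 0
Syndrome s16…s1 = 01001 → error at position 9.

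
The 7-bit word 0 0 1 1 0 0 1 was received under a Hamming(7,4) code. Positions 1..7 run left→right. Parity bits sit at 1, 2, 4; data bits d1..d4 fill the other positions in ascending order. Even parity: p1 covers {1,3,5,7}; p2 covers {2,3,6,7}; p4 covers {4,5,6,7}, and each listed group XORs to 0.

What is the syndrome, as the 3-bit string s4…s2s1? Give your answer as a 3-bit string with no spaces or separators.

s1 (pos 1,3,5,7): 0⊕1⊕0⊕1 = 0
s2 (pos 2,3,6,7): 0⊕1⊕0⊕1 = 0
s4 (pos 4,5,6,7): 1⊕0⊕0⊕1 = 0
Syndrome s4…s1 = 000 → no error.

000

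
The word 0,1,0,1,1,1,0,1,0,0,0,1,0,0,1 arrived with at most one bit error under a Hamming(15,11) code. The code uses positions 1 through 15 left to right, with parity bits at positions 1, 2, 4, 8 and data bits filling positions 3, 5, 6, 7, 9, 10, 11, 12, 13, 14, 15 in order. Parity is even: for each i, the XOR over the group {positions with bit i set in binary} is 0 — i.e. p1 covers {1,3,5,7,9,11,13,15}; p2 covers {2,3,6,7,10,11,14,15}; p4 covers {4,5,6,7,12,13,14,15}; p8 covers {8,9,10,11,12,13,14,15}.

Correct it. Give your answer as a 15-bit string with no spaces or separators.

010111010001011

s1 (pos 1,3,5,7,9,11,13,15): 0⊕0⊕1⊕0⊕0⊕0⊕0⊕1 = 0
s2 (pos 2,3,6,7,10,11,14,15): 1⊕0⊕1⊕0⊕0⊕0⊕0⊕1 = 1
s4 (pos 4,5,6,7,12,13,14,15): 1⊕1⊕1⊕0⊕1⊕0⊕0⊕1 = 1
s8 (pos 8,9,10,11,12,13,14,15): 1⊕0⊕0⊕0⊕1⊕0⊕0⊕1 = 1
Syndrome s8…s1 = 1110 → error at position 14.
Flip position 14: 010111010001001 → 010111010001011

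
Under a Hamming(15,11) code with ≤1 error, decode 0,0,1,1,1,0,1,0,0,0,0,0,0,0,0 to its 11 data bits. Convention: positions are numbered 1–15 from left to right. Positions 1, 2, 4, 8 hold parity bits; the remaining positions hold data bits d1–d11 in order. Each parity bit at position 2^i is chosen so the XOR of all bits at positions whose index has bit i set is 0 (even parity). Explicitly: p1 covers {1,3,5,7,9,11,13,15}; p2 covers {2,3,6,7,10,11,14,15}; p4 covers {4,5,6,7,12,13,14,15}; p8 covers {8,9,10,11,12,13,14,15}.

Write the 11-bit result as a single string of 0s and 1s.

s1 (pos 1,3,5,7,9,11,13,15): 0⊕1⊕1⊕1⊕0⊕0⊕0⊕0 = 1
s2 (pos 2,3,6,7,10,11,14,15): 0⊕1⊕0⊕1⊕0⊕0⊕0⊕0 = 0
s4 (pos 4,5,6,7,12,13,14,15): 1⊕1⊕0⊕1⊕0⊕0⊕0⊕0 = 1
s8 (pos 8,9,10,11,12,13,14,15): 0⊕0⊕0⊕0⊕0⊕0⊕0⊕0 = 0
Syndrome s8…s1 = 0101 → error at position 5.
Flip position 5: 001110100000000 → 001100100000000
Read data bits from positions 3,5,6,7,9,10,11,12,13,14,15: 10010000000

10010000000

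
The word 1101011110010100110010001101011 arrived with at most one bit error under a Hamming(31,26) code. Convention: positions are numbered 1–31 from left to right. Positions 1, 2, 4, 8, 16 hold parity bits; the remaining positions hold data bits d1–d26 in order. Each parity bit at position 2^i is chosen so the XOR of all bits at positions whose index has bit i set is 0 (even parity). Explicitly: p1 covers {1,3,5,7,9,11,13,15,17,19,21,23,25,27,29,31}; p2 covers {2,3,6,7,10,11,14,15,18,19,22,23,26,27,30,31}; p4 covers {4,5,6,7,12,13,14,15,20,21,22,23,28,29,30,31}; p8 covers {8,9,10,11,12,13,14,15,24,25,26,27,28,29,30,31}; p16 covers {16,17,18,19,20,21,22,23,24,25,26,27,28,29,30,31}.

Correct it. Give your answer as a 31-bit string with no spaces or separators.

1101011110011100110010001101011

s1 (pos 1,3,5,7,9,11,13,15,17,19,21,23,25,27,29,31): 1⊕0⊕0⊕1⊕1⊕0⊕0⊕0⊕1⊕0⊕1⊕0⊕1⊕0⊕0⊕1 = 1
s2 (pos 2,3,6,7,10,11,14,15,18,19,22,23,26,27,30,31): 1⊕0⊕1⊕1⊕0⊕0⊕1⊕0⊕1⊕0⊕0⊕0⊕1⊕0⊕1⊕1 = 0
s4 (pos 4,5,6,7,12,13,14,15,20,21,22,23,28,29,30,31): 1⊕0⊕1⊕1⊕1⊕0⊕1⊕0⊕0⊕1⊕0⊕0⊕1⊕0⊕1⊕1 = 1
s8 (pos 8,9,10,11,12,13,14,15,24,25,26,27,28,29,30,31): 1⊕1⊕0⊕0⊕1⊕0⊕1⊕0⊕0⊕1⊕1⊕0⊕1⊕0⊕1⊕1 = 1
s16 (pos 16,17,18,19,20,21,22,23,24,25,26,27,28,29,30,31): 0⊕1⊕1⊕0⊕0⊕1⊕0⊕0⊕0⊕1⊕1⊕0⊕1⊕0⊕1⊕1 = 0
Syndrome s16…s1 = 01101 → error at position 13.
Flip position 13: 1101011110010100110010001101011 → 1101011110011100110010001101011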